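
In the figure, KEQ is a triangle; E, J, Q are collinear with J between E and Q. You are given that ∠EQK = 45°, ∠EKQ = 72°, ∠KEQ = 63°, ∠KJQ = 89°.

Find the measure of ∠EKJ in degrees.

∠EKJ = 26°

1. ∠JEK = 63°  [J on ray EQ]
2. ∠EJK = 91°  [linear pair at J on EQ]
3. ∠EKJ = 26°  [△KEJ]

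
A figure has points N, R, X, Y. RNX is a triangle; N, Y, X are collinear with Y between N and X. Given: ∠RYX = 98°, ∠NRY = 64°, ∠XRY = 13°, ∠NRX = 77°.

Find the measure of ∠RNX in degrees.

∠RNX = 34°

1. ∠NYR = 82°  [linear pair at Y on NX]
2. ∠RNY = 34°  [△RNY]
3. ∠RNX = 34°  [Y on ray NX]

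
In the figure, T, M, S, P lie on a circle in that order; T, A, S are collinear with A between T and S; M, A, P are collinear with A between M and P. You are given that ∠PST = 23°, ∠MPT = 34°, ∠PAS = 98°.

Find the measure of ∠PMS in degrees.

1. ∠PMT = 23°  [same arc TP]
2. ∠MPS = 59°  [△SAP]
3. ∠MTP = 123°  [△TMP]
4. ∠MSP = 57°  [cyclic TMSP, opposite ∠T+∠S]
5. ∠PMS = 64°  [△MSP]

∠PMS = 64°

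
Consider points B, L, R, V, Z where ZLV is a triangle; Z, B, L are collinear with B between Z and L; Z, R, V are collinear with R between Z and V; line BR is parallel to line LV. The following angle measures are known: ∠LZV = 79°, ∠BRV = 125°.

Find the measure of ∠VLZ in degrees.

1. ∠BZR = 79°  [B on ZL, R on ZV]
2. ∠BRZ = 55°  [linear pair at R on ZV]
3. ∠RBZ = 46°  [△ZBR]
4. ∠VLZ = 46°  [BR∥LV, corresponding at B]

∠VLZ = 46°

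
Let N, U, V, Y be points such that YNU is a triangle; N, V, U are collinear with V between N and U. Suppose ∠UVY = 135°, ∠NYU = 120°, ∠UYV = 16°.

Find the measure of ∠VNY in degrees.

∠VNY = 31°

1. ∠VUY = 29°  [△YVU]
2. ∠NUY = 29°  [V on ray UN]
3. ∠UNY = 31°  [△YNU]
4. ∠VNY = 31°  [V on ray NU]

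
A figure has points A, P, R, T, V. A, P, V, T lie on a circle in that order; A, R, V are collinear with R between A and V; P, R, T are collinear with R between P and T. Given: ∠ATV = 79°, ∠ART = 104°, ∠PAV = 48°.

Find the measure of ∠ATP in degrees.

∠ATP = 31°

1. ∠APV = 101°  [cyclic APVT, opposite ∠P+∠T]
2. ∠AVP = 31°  [△APV]
3. ∠ATP = 31°  [same arc AP]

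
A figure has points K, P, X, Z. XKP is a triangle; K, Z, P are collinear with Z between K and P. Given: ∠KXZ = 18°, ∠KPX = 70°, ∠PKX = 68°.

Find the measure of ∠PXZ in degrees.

1. ∠XPZ = 70°  [Z on ray PK]
2. ∠XKZ = 68°  [Z on ray KP]
3. ∠KZX = 94°  [△XKZ]
4. ∠PZX = 86°  [linear pair at Z on KP]
5. ∠PXZ = 24°  [△XZP]

∠PXZ = 24°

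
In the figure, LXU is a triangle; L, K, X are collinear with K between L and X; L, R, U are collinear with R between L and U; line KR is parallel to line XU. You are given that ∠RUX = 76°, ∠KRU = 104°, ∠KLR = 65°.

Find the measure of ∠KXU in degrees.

∠KXU = 39°

1. ∠LUX = 76°  [R on ray UL]
2. ∠ULX = 65°  [K on LX, R on LU]
3. ∠LXU = 39°  [△LXU]
4. ∠KXU = 39°  [K on ray XL]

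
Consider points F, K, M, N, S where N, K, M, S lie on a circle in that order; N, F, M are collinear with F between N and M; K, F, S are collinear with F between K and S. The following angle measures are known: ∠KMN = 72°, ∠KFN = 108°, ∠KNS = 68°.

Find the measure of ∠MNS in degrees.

∠MNS = 36°

1. ∠KSN = 72°  [same arc NK]
2. ∠MFS = 108°  [vertical angles at F]
3. ∠NFS = 72°  [linear pair at F on NM]
4. ∠MNS = 36°  [△NFS]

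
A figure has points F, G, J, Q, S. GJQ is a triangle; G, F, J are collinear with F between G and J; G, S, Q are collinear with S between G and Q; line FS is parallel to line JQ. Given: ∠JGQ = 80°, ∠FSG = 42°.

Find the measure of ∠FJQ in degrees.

∠FJQ = 58°

1. ∠FGS = 80°  [F on GJ, S on GQ]
2. ∠GFS = 58°  [△GFS]
3. ∠JFS = 122°  [linear pair at F on GJ]
4. ∠FJQ = 58°  [FS∥JQ, co-interior at J–F]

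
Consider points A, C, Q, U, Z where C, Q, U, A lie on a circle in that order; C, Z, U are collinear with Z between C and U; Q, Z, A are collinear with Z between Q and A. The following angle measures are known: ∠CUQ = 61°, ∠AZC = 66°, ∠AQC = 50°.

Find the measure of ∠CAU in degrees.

∠CAU = 77°

1. ∠CAQ = 61°  [same arc CQ]
2. ∠ACU = 53°  [△CZA]
3. ∠AUC = 50°  [same arc CA]
4. ∠CAU = 77°  [△CUA]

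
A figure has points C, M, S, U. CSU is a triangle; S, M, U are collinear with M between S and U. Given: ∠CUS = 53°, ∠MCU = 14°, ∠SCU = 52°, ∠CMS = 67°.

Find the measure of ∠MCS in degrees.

1. ∠CSU = 75°  [△CSU]
2. ∠CSM = 75°  [M on ray SU]
3. ∠MCS = 38°  [△CSM]

∠MCS = 38°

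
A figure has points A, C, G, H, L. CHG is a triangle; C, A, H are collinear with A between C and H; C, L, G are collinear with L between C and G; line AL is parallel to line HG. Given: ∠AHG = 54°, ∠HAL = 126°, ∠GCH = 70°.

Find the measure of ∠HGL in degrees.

1. ∠CHG = 54°  [A on ray HC]
2. ∠CGH = 56°  [△CHG]
3. ∠HGL = 56°  [L on ray GC]

∠HGL = 56°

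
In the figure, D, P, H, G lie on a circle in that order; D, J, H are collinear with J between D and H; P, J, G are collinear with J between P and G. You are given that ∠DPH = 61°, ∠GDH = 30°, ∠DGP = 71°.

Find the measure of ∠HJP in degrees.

1. ∠GPH = 30°  [same arc HG]
2. ∠DHP = 71°  [same arc DP]
3. ∠HJP = 79°  [△PJH]

∠HJP = 79°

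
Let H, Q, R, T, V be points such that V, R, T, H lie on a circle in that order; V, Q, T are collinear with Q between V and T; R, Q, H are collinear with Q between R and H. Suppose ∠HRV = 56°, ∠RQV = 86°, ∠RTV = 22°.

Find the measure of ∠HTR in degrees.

1. ∠HTV = 56°  [same arc VH]
2. ∠HQT = 86°  [vertical angles at Q]
3. ∠RQT = 94°  [linear pair at Q on VT]
4. ∠HRT = 64°  [△RQT]
5. ∠RHT = 38°  [△TQH]
6. ∠HTR = 78°  [△RTH]

∠HTR = 78°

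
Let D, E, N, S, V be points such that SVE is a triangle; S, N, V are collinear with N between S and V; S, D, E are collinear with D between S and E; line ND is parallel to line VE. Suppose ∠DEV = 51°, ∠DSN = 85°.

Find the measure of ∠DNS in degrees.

1. ∠SEV = 51°  [D on ray ES]
2. ∠ESV = 85°  [N on SV, D on SE]
3. ∠EVS = 44°  [△SVE]
4. ∠DNS = 44°  [ND∥VE, corresponding at N]

∠DNS = 44°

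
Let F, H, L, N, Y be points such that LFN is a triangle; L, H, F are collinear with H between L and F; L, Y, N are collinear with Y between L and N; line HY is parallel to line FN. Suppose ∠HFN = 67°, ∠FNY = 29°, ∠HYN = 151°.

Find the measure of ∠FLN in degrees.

1. ∠LFN = 67°  [H on ray FL]
2. ∠FNL = 29°  [Y on ray NL]
3. ∠FLN = 84°  [△LFN]

∠FLN = 84°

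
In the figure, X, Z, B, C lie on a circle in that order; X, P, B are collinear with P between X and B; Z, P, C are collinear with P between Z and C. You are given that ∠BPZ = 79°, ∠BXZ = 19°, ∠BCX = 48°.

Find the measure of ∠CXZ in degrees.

∠CXZ = 91°

1. ∠XPZ = 101°  [linear pair at P on XB]
2. ∠CZX = 60°  [△XPZ]
3. ∠BZX = 132°  [cyclic XZBC, opposite ∠Z+∠C]
4. ∠XBZ = 29°  [△XZB]
5. ∠XCZ = 29°  [same arc XZ]
6. ∠CXZ = 91°  [△XZC]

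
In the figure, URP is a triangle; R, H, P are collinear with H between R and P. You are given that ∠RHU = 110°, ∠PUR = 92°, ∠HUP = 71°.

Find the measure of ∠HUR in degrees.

∠HUR = 21°

1. ∠PHU = 70°  [linear pair at H on RP]
2. ∠HPU = 39°  [△UHP]
3. ∠RPU = 39°  [H on ray PR]
4. ∠PRU = 49°  [△URP]
5. ∠HRU = 49°  [H on ray RP]
6. ∠HUR = 21°  [△URH]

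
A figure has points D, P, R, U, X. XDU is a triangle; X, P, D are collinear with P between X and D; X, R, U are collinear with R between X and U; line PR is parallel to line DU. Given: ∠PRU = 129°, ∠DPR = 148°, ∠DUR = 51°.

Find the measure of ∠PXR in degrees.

1. ∠PRX = 51°  [linear pair at R on XU]
2. ∠RPX = 32°  [linear pair at P on XD]
3. ∠PXR = 97°  [△XPR]

∠PXR = 97°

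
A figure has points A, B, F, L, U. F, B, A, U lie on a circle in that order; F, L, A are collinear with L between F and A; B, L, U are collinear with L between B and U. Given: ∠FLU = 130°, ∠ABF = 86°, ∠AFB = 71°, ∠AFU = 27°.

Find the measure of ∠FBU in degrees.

∠FBU = 59°

1. ∠AUF = 94°  [cyclic FBAU, opposite ∠B+∠U]
2. ∠FAU = 59°  [△FAU]
3. ∠FBU = 59°  [same arc FU]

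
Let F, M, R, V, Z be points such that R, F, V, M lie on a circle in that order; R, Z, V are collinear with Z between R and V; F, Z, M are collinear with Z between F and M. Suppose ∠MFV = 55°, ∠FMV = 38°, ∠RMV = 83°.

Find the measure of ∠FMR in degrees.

∠FMR = 45°

1. ∠MRV = 55°  [same arc VM]
2. ∠FVM = 87°  [△FVM]
3. ∠MVR = 42°  [△RVM]
4. ∠FRM = 93°  [cyclic RFVM, opposite ∠R+∠V]
5. ∠MFR = 42°  [same arc RM]
6. ∠FMR = 45°  [△RFM]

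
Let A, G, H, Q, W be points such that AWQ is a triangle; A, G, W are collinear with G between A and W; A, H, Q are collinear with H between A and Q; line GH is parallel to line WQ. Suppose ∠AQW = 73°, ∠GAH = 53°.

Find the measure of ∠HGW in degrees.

∠HGW = 126°

1. ∠AHG = 73°  [GH∥WQ, corresponding at H]
2. ∠AGH = 54°  [△AGH]
3. ∠HGW = 126°  [linear pair at G on AW]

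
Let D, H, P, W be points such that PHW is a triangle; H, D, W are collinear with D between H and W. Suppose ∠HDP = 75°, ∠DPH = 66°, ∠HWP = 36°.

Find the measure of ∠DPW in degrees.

∠DPW = 39°

1. ∠PDW = 105°  [linear pair at D on HW]
2. ∠DWP = 36°  [D on ray WH]
3. ∠DPW = 39°  [△PDW]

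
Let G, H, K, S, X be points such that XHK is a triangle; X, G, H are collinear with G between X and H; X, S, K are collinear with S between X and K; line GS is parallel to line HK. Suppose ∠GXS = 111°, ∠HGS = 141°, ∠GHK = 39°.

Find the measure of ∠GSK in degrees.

1. ∠SGX = 39°  [linear pair at G on XH]
2. ∠GSX = 30°  [△XGS]
3. ∠GSK = 150°  [linear pair at S on XK]

∠GSK = 150°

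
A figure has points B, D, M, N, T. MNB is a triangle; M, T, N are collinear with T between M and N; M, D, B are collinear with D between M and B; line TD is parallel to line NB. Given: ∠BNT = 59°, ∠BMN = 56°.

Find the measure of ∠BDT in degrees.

∠BDT = 115°

1. ∠BNM = 59°  [T on ray NM]
2. ∠MBN = 65°  [△MNB]
3. ∠MDT = 65°  [TD∥NB, corresponding at D]
4. ∠BDT = 115°  [linear pair at D on MB]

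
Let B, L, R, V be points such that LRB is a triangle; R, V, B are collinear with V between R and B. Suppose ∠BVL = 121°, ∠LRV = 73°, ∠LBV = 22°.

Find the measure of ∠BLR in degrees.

∠BLR = 85°

1. ∠BRL = 73°  [V on ray RB]
2. ∠LBR = 22°  [V on ray BR]
3. ∠BLR = 85°  [△LRB]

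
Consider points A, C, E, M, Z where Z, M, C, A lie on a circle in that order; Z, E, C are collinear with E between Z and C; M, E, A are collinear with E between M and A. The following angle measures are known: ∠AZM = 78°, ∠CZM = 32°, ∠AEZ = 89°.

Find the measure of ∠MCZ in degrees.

1. ∠ACM = 102°  [cyclic ZMCA, opposite ∠Z+∠C]
2. ∠CAM = 32°  [same arc MC]
3. ∠CEM = 89°  [vertical angles at E]
4. ∠AMC = 46°  [△MCA]
5. ∠MCZ = 45°  [△MEC]

∠MCZ = 45°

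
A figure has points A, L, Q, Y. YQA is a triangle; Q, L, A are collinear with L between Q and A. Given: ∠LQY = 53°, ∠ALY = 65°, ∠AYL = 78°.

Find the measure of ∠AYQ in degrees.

1. ∠AQY = 53°  [L on ray QA]
2. ∠LAY = 37°  [△YLA]
3. ∠QAY = 37°  [L on ray AQ]
4. ∠AYQ = 90°  [△YQA]

∠AYQ = 90°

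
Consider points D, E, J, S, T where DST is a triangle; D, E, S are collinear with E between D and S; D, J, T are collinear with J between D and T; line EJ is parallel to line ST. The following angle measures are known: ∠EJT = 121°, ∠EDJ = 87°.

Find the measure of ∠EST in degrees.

1. ∠DJE = 59°  [linear pair at J on DT]
2. ∠DEJ = 34°  [△DEJ]
3. ∠JES = 146°  [linear pair at E on DS]
4. ∠EST = 34°  [EJ∥ST, co-interior at S–E]

∠EST = 34°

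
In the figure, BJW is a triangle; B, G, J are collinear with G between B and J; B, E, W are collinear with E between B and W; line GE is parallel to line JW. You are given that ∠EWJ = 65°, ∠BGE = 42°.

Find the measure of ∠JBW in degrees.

∠JBW = 73°

1. ∠BWJ = 65°  [E on ray WB]
2. ∠BJW = 42°  [GE∥JW, corresponding at G]
3. ∠JBW = 73°  [△BJW]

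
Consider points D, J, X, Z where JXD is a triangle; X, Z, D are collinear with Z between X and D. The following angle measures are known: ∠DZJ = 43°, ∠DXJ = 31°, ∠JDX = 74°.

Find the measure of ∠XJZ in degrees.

1. ∠JZX = 137°  [linear pair at Z on XD]
2. ∠JXZ = 31°  [Z on ray XD]
3. ∠XJZ = 12°  [△JXZ]

∠XJZ = 12°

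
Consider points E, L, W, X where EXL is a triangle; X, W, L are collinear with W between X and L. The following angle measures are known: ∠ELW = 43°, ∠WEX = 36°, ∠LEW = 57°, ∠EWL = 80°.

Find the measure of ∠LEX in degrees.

1. ∠ELX = 43°  [W on ray LX]
2. ∠EWX = 100°  [linear pair at W on XL]
3. ∠EXW = 44°  [△EXW]
4. ∠EXL = 44°  [W on ray XL]
5. ∠LEX = 93°  [△EXL]

∠LEX = 93°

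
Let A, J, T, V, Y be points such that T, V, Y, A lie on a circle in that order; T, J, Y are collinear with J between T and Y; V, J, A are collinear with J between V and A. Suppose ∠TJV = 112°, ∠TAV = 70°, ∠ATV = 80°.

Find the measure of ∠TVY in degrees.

1. ∠TYV = 70°  [same arc TV]
2. ∠AVT = 30°  [△TVA]
3. ∠VTY = 38°  [△TJV]
4. ∠TVY = 72°  [△TVY]

∠TVY = 72°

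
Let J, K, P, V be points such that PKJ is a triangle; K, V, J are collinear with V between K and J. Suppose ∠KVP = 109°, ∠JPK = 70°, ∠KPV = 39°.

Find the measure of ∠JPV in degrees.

∠JPV = 31°

1. ∠PKV = 32°  [△PKV]
2. ∠JVP = 71°  [linear pair at V on KJ]
3. ∠JKP = 32°  [V on ray KJ]
4. ∠KJP = 78°  [△PKJ]
5. ∠PJV = 78°  [V on ray JK]
6. ∠JPV = 31°  [△PVJ]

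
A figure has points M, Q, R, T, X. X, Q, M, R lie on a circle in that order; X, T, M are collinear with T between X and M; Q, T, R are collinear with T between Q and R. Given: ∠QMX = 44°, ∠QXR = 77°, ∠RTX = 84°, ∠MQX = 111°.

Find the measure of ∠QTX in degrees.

1. ∠QRX = 44°  [same arc XQ]
2. ∠MXQ = 25°  [△XQM]
3. ∠RQX = 59°  [△XQR]
4. ∠QTX = 96°  [△XTQ]

∠QTX = 96°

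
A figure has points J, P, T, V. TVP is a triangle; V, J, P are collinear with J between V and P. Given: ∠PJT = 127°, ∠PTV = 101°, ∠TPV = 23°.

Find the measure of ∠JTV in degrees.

1. ∠TJV = 53°  [linear pair at J on VP]
2. ∠PVT = 56°  [△TVP]
3. ∠JVT = 56°  [J on ray VP]
4. ∠JTV = 71°  [△TVJ]

∠JTV = 71°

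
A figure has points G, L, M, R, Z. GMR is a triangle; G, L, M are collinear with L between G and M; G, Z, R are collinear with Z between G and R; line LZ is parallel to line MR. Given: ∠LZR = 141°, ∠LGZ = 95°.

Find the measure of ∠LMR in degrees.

∠LMR = 46°

1. ∠GZL = 39°  [linear pair at Z on GR]
2. ∠GLZ = 46°  [△GLZ]
3. ∠MLZ = 134°  [linear pair at L on GM]
4. ∠LMR = 46°  [LZ∥MR, co-interior at M–L]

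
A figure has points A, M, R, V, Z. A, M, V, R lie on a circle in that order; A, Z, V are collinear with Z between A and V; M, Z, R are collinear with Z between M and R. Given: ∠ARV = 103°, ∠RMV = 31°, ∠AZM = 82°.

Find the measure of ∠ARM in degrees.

1. ∠RAV = 31°  [same arc VR]
2. ∠RZV = 82°  [vertical angles at Z]
3. ∠AZR = 98°  [linear pair at Z on AV]
4. ∠ARM = 51°  [△AZR]

∠ARM = 51°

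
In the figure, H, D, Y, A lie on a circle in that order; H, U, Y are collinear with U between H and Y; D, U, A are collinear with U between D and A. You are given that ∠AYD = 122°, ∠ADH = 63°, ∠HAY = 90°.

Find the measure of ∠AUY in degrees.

1. ∠AHD = 58°  [cyclic HDYA, opposite ∠H+∠Y]
2. ∠AYH = 63°  [same arc HA]
3. ∠DAH = 59°  [△HDA]
4. ∠AHY = 27°  [△HYA]
5. ∠AUH = 94°  [△HUA]
6. ∠AUY = 86°  [linear pair at U on HY]

∠AUY = 86°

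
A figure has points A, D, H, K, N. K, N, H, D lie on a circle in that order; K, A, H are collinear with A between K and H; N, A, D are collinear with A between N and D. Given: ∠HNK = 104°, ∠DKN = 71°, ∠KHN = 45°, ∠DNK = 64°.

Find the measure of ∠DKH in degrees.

1. ∠HDK = 76°  [cyclic KNHD, opposite ∠N+∠D]
2. ∠DHK = 64°  [same arc KD]
3. ∠DKH = 40°  [△KHD]

∠DKH = 40°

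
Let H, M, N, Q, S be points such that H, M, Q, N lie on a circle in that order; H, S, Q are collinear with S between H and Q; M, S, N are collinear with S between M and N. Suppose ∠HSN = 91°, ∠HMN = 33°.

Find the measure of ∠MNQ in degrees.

1. ∠NSQ = 89°  [linear pair at S on HQ]
2. ∠HQN = 33°  [same arc HN]
3. ∠MNQ = 58°  [△QSN]

∠MNQ = 58°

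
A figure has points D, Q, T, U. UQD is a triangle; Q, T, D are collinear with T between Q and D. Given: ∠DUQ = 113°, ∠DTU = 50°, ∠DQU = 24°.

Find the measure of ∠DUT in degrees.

∠DUT = 87°

1. ∠QDU = 43°  [△UQD]
2. ∠TDU = 43°  [T on ray DQ]
3. ∠DUT = 87°  [△UTD]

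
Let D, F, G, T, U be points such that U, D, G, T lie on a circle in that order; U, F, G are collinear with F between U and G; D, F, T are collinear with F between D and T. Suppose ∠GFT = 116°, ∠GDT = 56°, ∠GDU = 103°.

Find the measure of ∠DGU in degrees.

1. ∠DFU = 116°  [vertical angles at F]
2. ∠DFG = 64°  [linear pair at F on UG]
3. ∠DGU = 60°  [△DFG]

∠DGU = 60°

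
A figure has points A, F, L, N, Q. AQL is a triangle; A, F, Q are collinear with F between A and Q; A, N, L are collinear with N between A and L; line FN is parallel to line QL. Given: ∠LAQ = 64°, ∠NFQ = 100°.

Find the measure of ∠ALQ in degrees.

1. ∠FAN = 64°  [F on AQ, N on AL]
2. ∠AFN = 80°  [linear pair at F on AQ]
3. ∠ANF = 36°  [△AFN]
4. ∠ALQ = 36°  [FN∥QL, corresponding at N]

∠ALQ = 36°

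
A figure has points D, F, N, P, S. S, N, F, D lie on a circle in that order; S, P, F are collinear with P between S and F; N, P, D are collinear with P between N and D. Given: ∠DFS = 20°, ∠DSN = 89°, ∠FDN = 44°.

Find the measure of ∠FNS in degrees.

∠FNS = 65°

1. ∠DNS = 20°  [same arc SD]
2. ∠NDS = 71°  [△SND]
3. ∠FSN = 44°  [same arc NF]
4. ∠NFS = 71°  [same arc SN]
5. ∠FNS = 65°  [△SNF]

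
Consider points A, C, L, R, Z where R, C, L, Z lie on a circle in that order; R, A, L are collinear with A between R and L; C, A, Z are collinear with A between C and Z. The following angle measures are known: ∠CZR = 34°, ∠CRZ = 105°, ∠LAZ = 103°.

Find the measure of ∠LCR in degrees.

1. ∠CLR = 34°  [same arc RC]
2. ∠RCZ = 41°  [△RCZ]
3. ∠CAR = 103°  [vertical angles at A]
4. ∠CRL = 36°  [△RAC]
5. ∠LCR = 110°  [△RCL]

∠LCR = 110°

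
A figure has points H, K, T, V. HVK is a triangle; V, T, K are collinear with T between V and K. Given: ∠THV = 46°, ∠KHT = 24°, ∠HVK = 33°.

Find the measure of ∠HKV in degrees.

∠HKV = 77°

1. ∠HVT = 33°  [T on ray VK]
2. ∠HTV = 101°  [△HVT]
3. ∠HTK = 79°  [linear pair at T on VK]
4. ∠HKT = 77°  [△HTK]
5. ∠HKV = 77°  [T on ray KV]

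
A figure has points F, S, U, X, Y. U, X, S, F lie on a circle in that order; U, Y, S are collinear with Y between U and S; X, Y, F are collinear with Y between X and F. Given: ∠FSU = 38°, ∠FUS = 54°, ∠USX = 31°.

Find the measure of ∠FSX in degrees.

1. ∠FXU = 38°  [same arc UF]
2. ∠UFX = 31°  [same arc UX]
3. ∠FUX = 111°  [△UXF]
4. ∠FSX = 69°  [cyclic UXSF, opposite ∠U+∠S]

∠FSX = 69°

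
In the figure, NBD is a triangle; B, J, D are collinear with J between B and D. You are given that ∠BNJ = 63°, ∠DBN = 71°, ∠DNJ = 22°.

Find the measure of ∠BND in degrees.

1. ∠JBN = 71°  [J on ray BD]
2. ∠BJN = 46°  [△NBJ]
3. ∠DJN = 134°  [linear pair at J on BD]
4. ∠JDN = 24°  [△NJD]
5. ∠BDN = 24°  [J on ray DB]
6. ∠BND = 85°  [△NBD]

∠BND = 85°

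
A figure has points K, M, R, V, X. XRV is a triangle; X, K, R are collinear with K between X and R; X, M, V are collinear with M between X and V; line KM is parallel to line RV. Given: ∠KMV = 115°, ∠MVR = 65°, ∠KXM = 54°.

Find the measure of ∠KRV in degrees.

∠KRV = 61°

1. ∠RVX = 65°  [M on ray VX]
2. ∠RXV = 54°  [K on XR, M on XV]
3. ∠VRX = 61°  [△XRV]
4. ∠KRV = 61°  [K on ray RX]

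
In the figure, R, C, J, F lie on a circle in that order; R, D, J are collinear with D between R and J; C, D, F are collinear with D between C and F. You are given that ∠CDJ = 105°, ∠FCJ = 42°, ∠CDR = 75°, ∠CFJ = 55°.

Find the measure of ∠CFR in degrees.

∠CFR = 33°

1. ∠FDR = 105°  [vertical angles at D]
2. ∠FRJ = 42°  [same arc JF]
3. ∠CFR = 33°  [△RDF]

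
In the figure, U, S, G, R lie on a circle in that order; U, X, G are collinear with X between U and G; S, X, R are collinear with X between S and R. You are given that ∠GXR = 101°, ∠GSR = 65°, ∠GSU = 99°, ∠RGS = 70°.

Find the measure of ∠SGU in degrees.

1. ∠SXU = 101°  [vertical angles at X]
2. ∠GXS = 79°  [linear pair at X on UG]
3. ∠SGU = 36°  [△SXG]

∠SGU = 36°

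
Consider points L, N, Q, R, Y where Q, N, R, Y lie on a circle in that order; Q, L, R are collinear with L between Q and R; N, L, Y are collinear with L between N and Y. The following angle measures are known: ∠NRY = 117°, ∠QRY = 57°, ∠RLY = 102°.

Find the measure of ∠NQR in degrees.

∠NQR = 21°

1. ∠QNY = 57°  [same arc QY]
2. ∠NLQ = 102°  [vertical angles at L]
3. ∠NQR = 21°  [△QLN]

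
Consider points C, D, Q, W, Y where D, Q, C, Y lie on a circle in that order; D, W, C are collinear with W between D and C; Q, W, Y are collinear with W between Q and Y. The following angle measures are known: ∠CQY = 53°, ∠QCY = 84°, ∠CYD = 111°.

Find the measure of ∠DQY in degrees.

∠DQY = 16°

1. ∠CDY = 53°  [same arc CY]
2. ∠DCY = 16°  [△DCY]
3. ∠DQY = 16°  [same arc DY]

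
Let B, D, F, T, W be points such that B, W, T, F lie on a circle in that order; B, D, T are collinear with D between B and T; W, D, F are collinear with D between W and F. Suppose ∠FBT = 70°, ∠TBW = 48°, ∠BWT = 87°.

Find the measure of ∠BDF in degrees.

∠BDF = 65°

1. ∠FWT = 70°  [same arc TF]
2. ∠BTW = 45°  [△BWT]
3. ∠TDW = 65°  [△WDT]
4. ∠BDF = 65°  [vertical angles at D]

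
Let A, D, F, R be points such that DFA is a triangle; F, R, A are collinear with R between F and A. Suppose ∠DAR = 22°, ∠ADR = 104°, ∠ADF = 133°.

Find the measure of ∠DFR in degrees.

1. ∠DAF = 22°  [R on ray AF]
2. ∠AFD = 25°  [△DFA]
3. ∠DFR = 25°  [R on ray FA]

∠DFR = 25°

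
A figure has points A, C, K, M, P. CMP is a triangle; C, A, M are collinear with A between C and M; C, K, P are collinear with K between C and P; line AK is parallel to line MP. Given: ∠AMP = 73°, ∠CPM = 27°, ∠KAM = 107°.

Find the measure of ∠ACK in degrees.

∠ACK = 80°

1. ∠CMP = 73°  [A on ray MC]
2. ∠MCP = 80°  [△CMP]
3. ∠ACK = 80°  [A on CM, K on CP]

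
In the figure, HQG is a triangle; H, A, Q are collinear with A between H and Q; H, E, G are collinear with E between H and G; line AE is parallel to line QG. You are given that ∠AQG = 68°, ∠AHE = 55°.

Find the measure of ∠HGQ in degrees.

1. ∠GQH = 68°  [A on ray QH]
2. ∠GHQ = 55°  [A on HQ, E on HG]
3. ∠HGQ = 57°  [△HQG]

∠HGQ = 57°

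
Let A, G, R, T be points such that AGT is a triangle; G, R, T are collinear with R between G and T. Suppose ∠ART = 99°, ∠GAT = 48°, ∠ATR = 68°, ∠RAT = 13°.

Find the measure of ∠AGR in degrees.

1. ∠ATG = 68°  [R on ray TG]
2. ∠AGT = 64°  [△AGT]
3. ∠AGR = 64°  [R on ray GT]

∠AGR = 64°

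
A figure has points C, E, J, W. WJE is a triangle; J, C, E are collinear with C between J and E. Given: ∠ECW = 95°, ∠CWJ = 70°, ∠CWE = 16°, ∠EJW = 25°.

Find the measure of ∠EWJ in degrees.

1. ∠CEW = 69°  [△WCE]
2. ∠JEW = 69°  [C on ray EJ]
3. ∠EWJ = 86°  [△WJE]

∠EWJ = 86°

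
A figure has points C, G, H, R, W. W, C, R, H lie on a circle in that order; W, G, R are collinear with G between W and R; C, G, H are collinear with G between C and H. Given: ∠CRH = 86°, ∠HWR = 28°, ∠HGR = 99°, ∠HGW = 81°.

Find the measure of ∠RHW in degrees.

1. ∠CWH = 94°  [cyclic WCRH, opposite ∠W+∠R]
2. ∠CHW = 71°  [△WGH]
3. ∠HCW = 15°  [△WCH]
4. ∠HRW = 15°  [same arc WH]
5. ∠RHW = 137°  [△WRH]

∠RHW = 137°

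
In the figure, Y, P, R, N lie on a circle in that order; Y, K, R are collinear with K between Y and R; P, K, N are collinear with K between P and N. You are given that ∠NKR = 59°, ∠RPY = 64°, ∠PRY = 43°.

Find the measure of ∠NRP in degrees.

∠NRP = 91°

1. ∠PKY = 59°  [vertical angles at K]
2. ∠PYR = 73°  [△YPR]
3. ∠PKR = 121°  [linear pair at K on YR]
4. ∠PNR = 73°  [same arc PR]
5. ∠NPR = 16°  [△PKR]
6. ∠NRP = 91°  [△PRN]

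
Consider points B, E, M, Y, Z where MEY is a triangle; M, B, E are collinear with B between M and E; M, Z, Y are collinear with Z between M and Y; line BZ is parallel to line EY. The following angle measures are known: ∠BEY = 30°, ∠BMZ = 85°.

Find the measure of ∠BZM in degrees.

∠BZM = 65°

1. ∠MEY = 30°  [B on ray EM]
2. ∠EMY = 85°  [B on ME, Z on MY]
3. ∠EYM = 65°  [△MEY]
4. ∠BZM = 65°  [BZ∥EY, corresponding at Z]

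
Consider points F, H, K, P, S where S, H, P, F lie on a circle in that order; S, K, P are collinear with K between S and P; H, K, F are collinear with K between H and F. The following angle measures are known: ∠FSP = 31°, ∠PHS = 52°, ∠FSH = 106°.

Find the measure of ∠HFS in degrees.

1. ∠PFS = 128°  [cyclic SHPF, opposite ∠H+∠F]
2. ∠FPS = 21°  [△SPF]
3. ∠FHS = 21°  [same arc SF]
4. ∠HFS = 53°  [△SHF]

∠HFS = 53°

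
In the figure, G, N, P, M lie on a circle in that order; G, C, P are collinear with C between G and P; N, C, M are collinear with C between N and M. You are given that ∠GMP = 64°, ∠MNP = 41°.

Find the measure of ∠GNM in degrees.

1. ∠MGP = 41°  [same arc PM]
2. ∠GPM = 75°  [△GPM]
3. ∠GNM = 75°  [same arc GM]

∠GNM = 75°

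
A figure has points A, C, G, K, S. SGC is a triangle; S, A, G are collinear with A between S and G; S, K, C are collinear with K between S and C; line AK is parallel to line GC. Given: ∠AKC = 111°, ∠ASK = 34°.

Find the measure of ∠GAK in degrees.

1. ∠AKS = 69°  [linear pair at K on SC]
2. ∠KAS = 77°  [△SAK]
3. ∠GAK = 103°  [linear pair at A on SG]

∠GAK = 103°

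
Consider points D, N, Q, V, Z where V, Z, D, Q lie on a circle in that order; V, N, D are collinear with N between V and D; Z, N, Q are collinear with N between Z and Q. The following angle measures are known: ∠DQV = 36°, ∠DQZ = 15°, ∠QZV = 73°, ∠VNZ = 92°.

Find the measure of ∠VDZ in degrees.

1. ∠DZV = 144°  [cyclic VZDQ, opposite ∠Z+∠Q]
2. ∠DVZ = 15°  [same arc ZD]
3. ∠VDZ = 21°  [△VZD]

∠VDZ = 21°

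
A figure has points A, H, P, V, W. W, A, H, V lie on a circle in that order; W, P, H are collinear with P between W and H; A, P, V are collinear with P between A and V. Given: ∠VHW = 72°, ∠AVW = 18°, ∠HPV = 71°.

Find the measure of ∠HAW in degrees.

∠HAW = 125°

1. ∠VAW = 72°  [same arc WV]
2. ∠AHW = 18°  [same arc WA]
3. ∠APW = 71°  [vertical angles at P]
4. ∠AWH = 37°  [△WPA]
5. ∠HAW = 125°  [△WAH]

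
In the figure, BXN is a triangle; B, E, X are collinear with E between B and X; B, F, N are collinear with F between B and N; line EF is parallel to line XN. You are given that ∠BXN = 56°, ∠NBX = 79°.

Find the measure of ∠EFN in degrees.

1. ∠BNX = 45°  [△BXN]
2. ∠BFE = 45°  [EF∥XN, corresponding at F]
3. ∠EFN = 135°  [linear pair at F on BN]

∠EFN = 135°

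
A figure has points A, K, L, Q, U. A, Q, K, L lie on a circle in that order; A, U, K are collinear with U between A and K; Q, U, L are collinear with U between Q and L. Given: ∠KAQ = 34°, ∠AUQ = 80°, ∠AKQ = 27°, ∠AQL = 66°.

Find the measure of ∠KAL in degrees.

1. ∠KUL = 80°  [vertical angles at U]
2. ∠ALQ = 27°  [same arc AQ]
3. ∠AUL = 100°  [linear pair at U on AK]
4. ∠KAL = 53°  [△AUL]

∠KAL = 53°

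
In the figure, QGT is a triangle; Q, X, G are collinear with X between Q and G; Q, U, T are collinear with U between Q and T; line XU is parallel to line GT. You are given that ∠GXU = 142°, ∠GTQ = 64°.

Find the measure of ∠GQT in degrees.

∠GQT = 78°

1. ∠QXU = 38°  [linear pair at X on QG]
2. ∠QUX = 64°  [XU∥GT, corresponding at U]
3. ∠UQX = 78°  [△QXU]
4. ∠GQT = 78°  [X on QG, U on QT]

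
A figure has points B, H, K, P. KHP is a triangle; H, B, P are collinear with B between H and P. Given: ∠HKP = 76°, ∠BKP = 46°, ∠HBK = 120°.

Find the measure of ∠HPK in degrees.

1. ∠KBP = 60°  [linear pair at B on HP]
2. ∠BPK = 74°  [△KBP]
3. ∠HPK = 74°  [B on ray PH]

∠HPK = 74°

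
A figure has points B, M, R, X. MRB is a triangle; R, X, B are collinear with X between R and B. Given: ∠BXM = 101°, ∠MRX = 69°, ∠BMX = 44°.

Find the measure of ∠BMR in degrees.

1. ∠MBX = 35°  [△MXB]
2. ∠BRM = 69°  [X on ray RB]
3. ∠MBR = 35°  [X on ray BR]
4. ∠BMR = 76°  [△MRB]

∠BMR = 76°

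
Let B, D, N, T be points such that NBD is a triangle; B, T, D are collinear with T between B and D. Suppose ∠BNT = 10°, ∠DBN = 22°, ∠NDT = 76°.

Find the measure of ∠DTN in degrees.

1. ∠NBT = 22°  [T on ray BD]
2. ∠BTN = 148°  [△NBT]
3. ∠DTN = 32°  [linear pair at T on BD]

∠DTN = 32°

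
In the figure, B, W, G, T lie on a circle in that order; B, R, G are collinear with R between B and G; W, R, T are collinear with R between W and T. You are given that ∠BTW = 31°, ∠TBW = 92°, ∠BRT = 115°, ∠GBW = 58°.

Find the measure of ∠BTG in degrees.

1. ∠BWT = 57°  [△BWT]
2. ∠GBT = 34°  [△BRT]
3. ∠BGT = 57°  [same arc BT]
4. ∠BTG = 89°  [△BGT]

∠BTG = 89°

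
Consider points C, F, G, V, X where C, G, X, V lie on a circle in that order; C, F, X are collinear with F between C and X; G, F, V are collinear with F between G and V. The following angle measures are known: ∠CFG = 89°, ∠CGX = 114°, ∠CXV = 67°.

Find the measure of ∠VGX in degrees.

∠VGX = 47°

1. ∠CVX = 66°  [cyclic CGXV, opposite ∠G+∠V]
2. ∠VCX = 47°  [△CXV]
3. ∠VGX = 47°  [same arc XV]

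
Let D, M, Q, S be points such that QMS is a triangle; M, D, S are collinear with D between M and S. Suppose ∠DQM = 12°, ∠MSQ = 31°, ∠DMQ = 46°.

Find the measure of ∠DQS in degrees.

1. ∠MDQ = 122°  [△QMD]
2. ∠DSQ = 31°  [D on ray SM]
3. ∠QDS = 58°  [linear pair at D on MS]
4. ∠DQS = 91°  [△QDS]

∠DQS = 91°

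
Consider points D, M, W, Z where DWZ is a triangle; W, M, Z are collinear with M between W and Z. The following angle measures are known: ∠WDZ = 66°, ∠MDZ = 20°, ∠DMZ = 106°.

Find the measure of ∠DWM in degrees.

∠DWM = 60°

1. ∠DZM = 54°  [△DMZ]
2. ∠DZW = 54°  [M on ray ZW]
3. ∠DWZ = 60°  [△DWZ]
4. ∠DWM = 60°  [M on ray WZ]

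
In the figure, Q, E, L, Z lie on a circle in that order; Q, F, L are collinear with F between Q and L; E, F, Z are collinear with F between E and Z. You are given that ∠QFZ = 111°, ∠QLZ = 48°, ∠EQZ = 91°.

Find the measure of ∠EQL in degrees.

∠EQL = 63°

1. ∠EFL = 111°  [vertical angles at F]
2. ∠QEZ = 48°  [same arc QZ]
3. ∠EFQ = 69°  [linear pair at F on QL]
4. ∠EQL = 63°  [△QFE]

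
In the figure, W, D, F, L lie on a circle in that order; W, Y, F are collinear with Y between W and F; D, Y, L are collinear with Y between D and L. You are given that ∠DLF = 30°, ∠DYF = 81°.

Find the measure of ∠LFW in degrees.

1. ∠DWF = 30°  [same arc DF]
2. ∠DYW = 99°  [linear pair at Y on WF]
3. ∠LDW = 51°  [△WYD]
4. ∠LFW = 51°  [same arc WL]

∠LFW = 51°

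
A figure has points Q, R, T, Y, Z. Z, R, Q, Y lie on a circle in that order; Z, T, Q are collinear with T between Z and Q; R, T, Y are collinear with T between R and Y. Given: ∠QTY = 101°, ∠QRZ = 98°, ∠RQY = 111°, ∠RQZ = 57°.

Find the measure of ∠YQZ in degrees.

∠YQZ = 54°

1. ∠YTZ = 79°  [linear pair at T on ZQ]
2. ∠QYZ = 82°  [cyclic ZRQY, opposite ∠R+∠Y]
3. ∠RYZ = 57°  [same arc ZR]
4. ∠QZY = 44°  [△ZTY]
5. ∠YQZ = 54°  [△ZQY]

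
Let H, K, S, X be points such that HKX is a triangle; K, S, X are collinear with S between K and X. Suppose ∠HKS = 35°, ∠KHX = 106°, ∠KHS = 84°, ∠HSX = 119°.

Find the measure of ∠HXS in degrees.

∠HXS = 39°

1. ∠HKX = 35°  [S on ray KX]
2. ∠HXK = 39°  [△HKX]
3. ∠HXS = 39°  [S on ray XK]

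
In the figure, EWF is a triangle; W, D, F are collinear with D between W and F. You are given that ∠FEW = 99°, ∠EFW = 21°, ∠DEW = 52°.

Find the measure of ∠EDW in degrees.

1. ∠EWF = 60°  [△EWF]
2. ∠DWE = 60°  [D on ray WF]
3. ∠EDW = 68°  [△EWD]

∠EDW = 68°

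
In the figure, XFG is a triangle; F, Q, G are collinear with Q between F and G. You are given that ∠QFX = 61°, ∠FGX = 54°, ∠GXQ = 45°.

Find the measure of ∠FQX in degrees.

1. ∠QGX = 54°  [Q on ray GF]
2. ∠GQX = 81°  [△XQG]
3. ∠FQX = 99°  [linear pair at Q on FG]

∠FQX = 99°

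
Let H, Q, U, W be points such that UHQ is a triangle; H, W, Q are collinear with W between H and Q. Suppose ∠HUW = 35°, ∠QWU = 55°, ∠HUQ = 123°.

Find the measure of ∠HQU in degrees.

1. ∠HWU = 125°  [linear pair at W on HQ]
2. ∠UHW = 20°  [△UHW]
3. ∠QHU = 20°  [W on ray HQ]
4. ∠HQU = 37°  [△UHQ]

∠HQU = 37°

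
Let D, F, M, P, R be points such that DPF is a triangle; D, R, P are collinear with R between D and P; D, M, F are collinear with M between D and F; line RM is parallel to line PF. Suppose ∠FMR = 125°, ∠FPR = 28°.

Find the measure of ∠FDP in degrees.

∠FDP = 97°

1. ∠DMR = 55°  [linear pair at M on DF]
2. ∠DPF = 28°  [R on ray PD]
3. ∠DFP = 55°  [RM∥PF, corresponding at M]
4. ∠FDP = 97°  [△DPF]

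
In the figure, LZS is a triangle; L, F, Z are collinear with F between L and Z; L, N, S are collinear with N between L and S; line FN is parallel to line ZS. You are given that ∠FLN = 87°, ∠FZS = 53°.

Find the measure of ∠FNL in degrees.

1. ∠SLZ = 87°  [F on LZ, N on LS]
2. ∠LZS = 53°  [F on ray ZL]
3. ∠LSZ = 40°  [△LZS]
4. ∠FNL = 40°  [FN∥ZS, corresponding at N]

∠FNL = 40°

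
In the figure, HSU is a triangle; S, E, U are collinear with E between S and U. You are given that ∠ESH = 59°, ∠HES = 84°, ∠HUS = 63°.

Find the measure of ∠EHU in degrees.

∠EHU = 21°

1. ∠HEU = 96°  [linear pair at E on SU]
2. ∠EUH = 63°  [E on ray US]
3. ∠EHU = 21°  [△HEU]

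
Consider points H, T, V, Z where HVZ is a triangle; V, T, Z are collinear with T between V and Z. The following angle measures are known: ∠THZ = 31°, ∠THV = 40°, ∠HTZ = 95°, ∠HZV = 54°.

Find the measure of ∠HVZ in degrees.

∠HVZ = 55°

1. ∠HTV = 85°  [linear pair at T on VZ]
2. ∠HVT = 55°  [△HVT]
3. ∠HVZ = 55°  [T on ray VZ]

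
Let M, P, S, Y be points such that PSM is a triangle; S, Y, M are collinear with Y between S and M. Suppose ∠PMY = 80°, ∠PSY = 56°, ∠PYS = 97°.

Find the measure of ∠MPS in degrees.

∠MPS = 44°

1. ∠PMS = 80°  [Y on ray MS]
2. ∠MSP = 56°  [Y on ray SM]
3. ∠MPS = 44°  [△PSM]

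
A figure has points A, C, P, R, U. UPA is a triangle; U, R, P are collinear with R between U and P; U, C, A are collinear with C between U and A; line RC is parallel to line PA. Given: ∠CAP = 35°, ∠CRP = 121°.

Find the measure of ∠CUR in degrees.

∠CUR = 86°

1. ∠PAU = 35°  [C on ray AU]
2. ∠CRU = 59°  [linear pair at R on UP]
3. ∠RCU = 35°  [RC∥PA, corresponding at C]
4. ∠CUR = 86°  [△URC]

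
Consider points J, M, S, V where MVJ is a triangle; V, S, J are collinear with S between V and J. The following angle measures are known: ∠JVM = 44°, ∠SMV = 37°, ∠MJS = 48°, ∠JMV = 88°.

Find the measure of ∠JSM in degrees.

∠JSM = 81°

1. ∠MVS = 44°  [S on ray VJ]
2. ∠MSV = 99°  [△MVS]
3. ∠JSM = 81°  [linear pair at S on VJ]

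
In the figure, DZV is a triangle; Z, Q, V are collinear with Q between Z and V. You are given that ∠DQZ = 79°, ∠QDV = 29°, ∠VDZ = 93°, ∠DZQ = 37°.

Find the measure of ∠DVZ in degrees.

∠DVZ = 50°

1. ∠DQV = 101°  [linear pair at Q on ZV]
2. ∠DVQ = 50°  [△DQV]
3. ∠DVZ = 50°  [Q on ray VZ]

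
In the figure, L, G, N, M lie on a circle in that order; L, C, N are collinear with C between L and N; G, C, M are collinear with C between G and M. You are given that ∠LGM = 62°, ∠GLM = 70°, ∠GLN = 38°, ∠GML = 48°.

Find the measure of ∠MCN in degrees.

1. ∠LNM = 62°  [same arc LM]
2. ∠GMN = 38°  [same arc GN]
3. ∠MCN = 80°  [△NCM]

∠MCN = 80°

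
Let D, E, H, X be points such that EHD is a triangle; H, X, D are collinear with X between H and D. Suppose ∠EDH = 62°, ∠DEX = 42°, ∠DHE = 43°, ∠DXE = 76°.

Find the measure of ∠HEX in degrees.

∠HEX = 33°

1. ∠EHX = 43°  [X on ray HD]
2. ∠EXH = 104°  [linear pair at X on HD]
3. ∠HEX = 33°  [△EHX]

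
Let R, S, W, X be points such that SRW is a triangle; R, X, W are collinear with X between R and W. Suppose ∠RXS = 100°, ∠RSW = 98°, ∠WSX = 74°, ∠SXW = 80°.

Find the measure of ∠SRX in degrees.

1. ∠SWX = 26°  [△SXW]
2. ∠RWS = 26°  [X on ray WR]
3. ∠SRW = 56°  [△SRW]
4. ∠SRX = 56°  [X on ray RW]

∠SRX = 56°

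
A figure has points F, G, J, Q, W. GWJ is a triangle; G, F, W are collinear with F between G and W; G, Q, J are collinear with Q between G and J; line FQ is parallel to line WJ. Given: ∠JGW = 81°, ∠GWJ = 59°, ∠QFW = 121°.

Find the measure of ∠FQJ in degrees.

∠FQJ = 140°

1. ∠GJW = 40°  [△GWJ]
2. ∠FQG = 40°  [FQ∥WJ, corresponding at Q]
3. ∠FQJ = 140°  [linear pair at Q on GJ]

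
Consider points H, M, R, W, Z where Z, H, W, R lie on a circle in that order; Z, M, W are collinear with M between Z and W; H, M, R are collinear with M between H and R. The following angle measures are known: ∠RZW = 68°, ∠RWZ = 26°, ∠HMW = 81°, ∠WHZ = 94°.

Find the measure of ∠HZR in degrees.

∠HZR = 123°

1. ∠RHZ = 26°  [same arc ZR]
2. ∠RMZ = 81°  [vertical angles at M]
3. ∠HRZ = 31°  [△ZMR]
4. ∠HZR = 123°  [△ZHR]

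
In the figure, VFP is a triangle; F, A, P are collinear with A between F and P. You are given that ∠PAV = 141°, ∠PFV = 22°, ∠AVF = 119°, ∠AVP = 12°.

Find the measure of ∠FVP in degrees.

1. ∠APV = 27°  [△VAP]
2. ∠FPV = 27°  [A on ray PF]
3. ∠FVP = 131°  [△VFP]

∠FVP = 131°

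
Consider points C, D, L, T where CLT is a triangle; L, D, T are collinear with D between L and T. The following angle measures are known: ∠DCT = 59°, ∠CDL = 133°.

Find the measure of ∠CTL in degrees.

1. ∠CDT = 47°  [linear pair at D on LT]
2. ∠CTD = 74°  [△CDT]
3. ∠CTL = 74°  [D on ray TL]

∠CTL = 74°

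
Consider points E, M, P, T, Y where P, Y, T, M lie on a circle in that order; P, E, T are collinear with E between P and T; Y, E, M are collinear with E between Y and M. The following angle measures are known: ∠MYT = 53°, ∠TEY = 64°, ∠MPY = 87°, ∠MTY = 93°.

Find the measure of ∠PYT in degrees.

∠PYT = 83°

1. ∠TMY = 34°  [△YTM]
2. ∠PTY = 63°  [△YET]
3. ∠TPY = 34°  [same arc YT]
4. ∠PYT = 83°  [△PYT]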